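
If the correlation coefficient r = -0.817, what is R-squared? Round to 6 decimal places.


R^2 = r^2 = (-0.817)^2 = 0.667489

0.667489


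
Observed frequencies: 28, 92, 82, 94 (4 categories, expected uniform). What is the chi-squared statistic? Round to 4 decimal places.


chi2 = sum((O-E)^2/E), E = total/4
total = 296, E = 296/4 = 74
(28 - 74)^2 / 74 = 2116 / 74 = 1058/37 ≈ 28.594595
(92 - 74)^2 / 74 = 324 / 74 = 162/37 ≈ 4.378378
(82 - 74)^2 / 74 = 64 / 74 = 32/37 ≈ 0.864865
(94 - 74)^2 / 74 = 400 / 74 = 200/37 ≈ 5.405405
chi2 = 1452/37 ≈ 39.243243

39.2432


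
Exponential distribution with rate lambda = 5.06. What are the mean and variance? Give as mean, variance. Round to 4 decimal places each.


mean = 1/lam, var = 1/lam^2
mean = 1 / 5.06 = 50/253 ≈ 0.197628
lam^2 = 5.06^2 = 25.6036
var = 1 / 25.6036 ≈ 0.039057

0.1976, 0.0391


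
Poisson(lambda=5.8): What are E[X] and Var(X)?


E[X] = Var(X) = lambda = 5.8

5.8, 5.8


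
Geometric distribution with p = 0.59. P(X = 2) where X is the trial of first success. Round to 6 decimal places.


P = (1-p)^(k-1) * p
(1-p)^(k-1) = 0.41^1 = 0.41
P = 0.41 * 0.59 = 0.2419

0.241900


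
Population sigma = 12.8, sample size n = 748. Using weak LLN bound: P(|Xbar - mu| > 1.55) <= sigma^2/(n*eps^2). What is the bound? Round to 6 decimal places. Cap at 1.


bound = min(1, sigma^2/(n*eps^2))
sigma^2 = 12.8^2 = 163.84
n*eps^2 = 748 * 1.55^2 = 748 * 2.4025 = 1797.07
sigma^2/(n*eps^2) = 163.84 / 1797.07 ≈ 0.09117063

0.091171


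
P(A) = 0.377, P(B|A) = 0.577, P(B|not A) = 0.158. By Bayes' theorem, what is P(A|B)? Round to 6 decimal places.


P(A|B) = P(B|A)*P(A) / P(B), P(B) = P(B|A)*P(A) + P(B|not A)*P(not A)
P(B|A)*P(A) = 0.577 * 0.377 = 0.217529
P(B|not A)*P(not A) = 0.158 * 0.623 = 0.098434
P(B) = 0.217529 + 0.098434 = 0.315963
P(A|B) = 0.217529 / 0.315963 ≈ 0.68846352

0.688464


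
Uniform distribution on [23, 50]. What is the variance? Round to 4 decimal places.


Var = (b-a)^2 / 12
(b-a)^2 = (50 - 23)^2 = 729
Var = 729/12 = 60.75

60.7500


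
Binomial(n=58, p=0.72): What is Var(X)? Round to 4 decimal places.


Var = n*p*(1-p) = 58 * 0.72 * 0.28 = 11.6928

11.6928


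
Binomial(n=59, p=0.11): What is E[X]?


E[X] = n*p = 59 * 0.11 = 6.49

6.49


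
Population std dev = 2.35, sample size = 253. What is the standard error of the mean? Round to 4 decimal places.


SE = sigma / sqrt(n)
sqrt(253) ≈ 15.905974
SE = 2.35 / 15.905974 ≈ 0.147743

0.1477


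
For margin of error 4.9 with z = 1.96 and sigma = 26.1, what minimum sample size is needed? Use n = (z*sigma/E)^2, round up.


z*sigma/E = 1.96 * 26.1 / 4.9 = 10.44
(z*sigma/E)^2 = 108.9936
round up: n = 109

109


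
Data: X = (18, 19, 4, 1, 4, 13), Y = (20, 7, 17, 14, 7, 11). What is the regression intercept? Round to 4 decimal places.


a = ybar - b*xbar, where b = sum((xi-xbar)(yi-ybar)) / sum((xi-xbar)^2)
n = 6, xbar = 59/6 ≈ 9.833333, ybar = 76/6 = 38/3 ≈ 12.666667
Sxy = sum((xi-xbar)(yi-ybar)) = -4/3 ≈ -1.333333
Sxx = sum((xi-xbar)^2) = 1841/6 ≈ 306.833333
b = Sxy / Sxx = -8/1841 ≈ -0.004345
a = 12.666667 - (-0.004345) * 9.833333 = 23398/1841 ≈ 12.709397

12.7094


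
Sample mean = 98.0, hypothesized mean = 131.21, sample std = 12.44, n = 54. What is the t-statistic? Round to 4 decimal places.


t = (xbar - mu0) / (s/sqrt(n))
xbar - mu0 = 98.0 - 131.21 = -33.21
sqrt(54) ≈ 7.34846923
s/sqrt(n) = 12.44 / 7.34846923 ≈ 1.69286958
t = -33.21 / 1.69286958 ≈ -19.617577

-19.6176


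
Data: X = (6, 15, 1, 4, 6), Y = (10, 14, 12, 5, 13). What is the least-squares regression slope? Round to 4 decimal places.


b = sum((xi-xbar)(yi-ybar)) / sum((xi-xbar)^2)
n = 5, xbar = 32/5 = 6.4, ybar = 54/5 = 10.8
Sxy = sum((xi-xbar)(yi-ybar)) = 34.4
Sxx = sum((xi-xbar)^2) = 109.2
b = Sxy / Sxx = 86/273 ≈ 0.315018

0.3150


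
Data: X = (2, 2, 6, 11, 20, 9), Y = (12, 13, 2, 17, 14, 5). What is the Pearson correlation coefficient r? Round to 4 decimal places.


r = sum((xi-xbar)(yi-ybar)) / sqrt(sum((xi-xbar)^2) * sum((yi-ybar)^2))
n = 6, xbar = 50/6 = 25/3 ≈ 8.333333, ybar = 63/6 = 10.5
Sxy = sum((xi-xbar)(yi-ybar)) = 49
Sxx = sum((xi-xbar)^2) = 688/3 ≈ 229.333333
Syy = sum((yi-ybar)^2) = 165.5
sqrt(Sxx*Syy) ≈ 194.819575
r = Sxy / sqrt(Sxx*Syy) = 49 / 194.819575 ≈ 0.251515

0.2515


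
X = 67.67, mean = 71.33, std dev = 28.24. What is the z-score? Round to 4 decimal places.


z = (X - mu) / sigma
X - mu = 67.67 - 71.33 = -3.66
z = -3.66 / 28.24 = -183/1412 ≈ -0.129603

-0.1296


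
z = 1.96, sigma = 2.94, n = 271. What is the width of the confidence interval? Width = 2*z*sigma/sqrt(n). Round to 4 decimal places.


width = 2*z*sigma/sqrt(n)
2*z*sigma = 2 * 1.96 * 2.94 = 11.5248
sqrt(271) ≈ 16.462078
width = 11.5248 / 16.462078 ≈ 0.700082

0.7001


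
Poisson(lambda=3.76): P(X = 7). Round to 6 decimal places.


P = e^(-lam) * lam^k / k!
e^(-3.76) ≈ 0.02328374
lam^k = 3.76^7 ≈ 10624.656903
k! = 7! = 5040
P = 0.02328374 * 10624.656903 / 5040 ≈ 0.049084

0.049084


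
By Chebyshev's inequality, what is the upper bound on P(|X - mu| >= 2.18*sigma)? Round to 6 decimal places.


P <= 1/k^2
k^2 = 2.18^2 = 4.7524
1/k^2 = 1 / 4.7524 ≈ 0.21042000

0.210420


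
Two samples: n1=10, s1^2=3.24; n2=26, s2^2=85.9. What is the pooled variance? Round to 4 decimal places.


sp^2 = ((n1-1)*s1^2 + (n2-1)*s2^2)/(n1+n2-2)
(n1-1)*s1^2 = 9 * 3.24 = 29.16
(n2-1)*s2^2 = 25 * 85.9 = 2147.5
numerator = 29.16 + 2147.5 = 2176.66
n1+n2-2 = 34
sp^2 = 2176.66 / 34 = 108833/1700 ≈ 64.019412

64.0194


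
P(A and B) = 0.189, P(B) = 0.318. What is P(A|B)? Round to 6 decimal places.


P(A|B) = P(A and B) / P(B) = 0.189 / 0.318 = 63/106 ≈ 0.59433962

0.594340


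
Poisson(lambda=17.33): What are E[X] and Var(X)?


E[X] = Var(X) = lambda = 17.33

17.33, 17.33


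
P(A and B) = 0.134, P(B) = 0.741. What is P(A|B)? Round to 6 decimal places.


P(A|B) = P(A and B) / P(B) = 0.134 / 0.741 = 134/741 ≈ 0.18083671

0.180837


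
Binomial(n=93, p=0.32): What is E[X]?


E[X] = n*p = 93 * 0.32 = 29.76

29.76


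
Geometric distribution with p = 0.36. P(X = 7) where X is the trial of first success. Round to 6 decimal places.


P = (1-p)^(k-1) * p
(1-p)^(k-1) = 0.64^6 ≈ 0.06871948
P = 0.06871948 * 0.36 ≈ 0.02473901

0.024739


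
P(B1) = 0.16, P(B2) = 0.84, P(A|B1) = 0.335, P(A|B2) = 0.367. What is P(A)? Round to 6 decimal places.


P(A) = P(A|B1)*P(B1) + P(A|B2)*P(B2)
P(A|B1)*P(B1) = 0.335 * 0.16 = 0.0536
P(A|B2)*P(B2) = 0.367 * 0.84 = 0.30828
P(A) = 0.0536 + 0.30828 = 0.36188

0.361880


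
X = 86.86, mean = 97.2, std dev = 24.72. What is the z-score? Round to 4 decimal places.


z = (X - mu) / sigma
X - mu = 86.86 - 97.2 = -10.34
z = -10.34 / 24.72 = -517/1236 ≈ -0.418285

-0.4183


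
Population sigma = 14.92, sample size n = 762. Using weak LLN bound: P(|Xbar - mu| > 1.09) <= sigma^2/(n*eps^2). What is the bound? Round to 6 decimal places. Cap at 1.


bound = min(1, sigma^2/(n*eps^2))
sigma^2 = 14.92^2 = 222.6064
n*eps^2 = 762 * 1.09^2 = 762 * 1.1881 = 905.3322
sigma^2/(n*eps^2) = 222.6064 / 905.3322 ≈ 0.24588367

0.245884


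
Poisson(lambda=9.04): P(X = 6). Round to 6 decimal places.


P = e^(-lam) * lam^k / k!
e^(-9.04) ≈ 0.0001185708
lam^k = 9.04^6 ≈ 545771.160236
k! = 6! = 720
P = 0.0001185708 * 545771.160236 / 720 ≈ 0.089879

0.089879


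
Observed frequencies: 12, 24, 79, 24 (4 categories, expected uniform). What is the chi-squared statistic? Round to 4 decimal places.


chi2 = sum((O-E)^2/E), E = total/4
total = 139, E = 139/4 = 34.75
(12 - 34.75)^2 / 34.75 = 517.5625 / 34.75 = 8281/556 ≈ 14.893885
(24 - 34.75)^2 / 34.75 = 115.5625 / 34.75 = 1849/556 ≈ 3.325540
(79 - 34.75)^2 / 34.75 = 1958.0625 / 34.75 = 31329/556 ≈ 56.347122
(24 - 34.75)^2 / 34.75 = 115.5625 / 34.75 = 1849/556 ≈ 3.325540
chi2 = 10827/139 ≈ 77.892086

77.8921


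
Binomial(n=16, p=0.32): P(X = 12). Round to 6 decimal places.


P = C(n,k) * p^k * (1-p)^(n-k)
C(16,12) = 1820
p^k = 0.32^12 ≈ 0.000001152922
(1-p)^(n-k) = 0.68^4 ≈ 0.2138138
P = 1820 * 0.000001152922 * 0.2138138 ≈ 0.000449

0.000449


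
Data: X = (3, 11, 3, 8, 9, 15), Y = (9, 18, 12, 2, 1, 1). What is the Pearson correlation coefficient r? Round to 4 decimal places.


r = sum((xi-xbar)(yi-ybar)) / sqrt(sum((xi-xbar)^2) * sum((yi-ybar)^2))
n = 6, xbar = 49/6 ≈ 8.166667, ybar = 43/6 ≈ 7.166667
Sxy = sum((xi-xbar)(yi-ybar)) = -301/6 ≈ -50.166667
Sxx = sum((xi-xbar)^2) = 653/6 ≈ 108.833333
Syy = sum((yi-ybar)^2) = 1481/6 ≈ 246.833333
sqrt(Sxx*Syy) ≈ 163.901478
r = Sxy / sqrt(Sxx*Syy) = -50.166667 / 163.901478 ≈ -0.306078

-0.3061


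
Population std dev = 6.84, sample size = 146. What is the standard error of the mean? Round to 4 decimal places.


SE = sigma / sqrt(n)
sqrt(146) ≈ 12.083046
SE = 6.84 / 12.083046 ≈ 0.566082

0.5661


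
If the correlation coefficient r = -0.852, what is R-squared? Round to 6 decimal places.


R^2 = r^2 = (-0.852)^2 = 0.725904

0.725904


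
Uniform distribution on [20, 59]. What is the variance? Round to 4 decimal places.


Var = (b-a)^2 / 12
(b-a)^2 = (59 - 20)^2 = 1521
Var = 1521/12 = 126.75

126.7500


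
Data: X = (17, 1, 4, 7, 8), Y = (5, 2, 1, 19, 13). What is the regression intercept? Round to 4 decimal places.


a = ybar - b*xbar, where b = sum((xi-xbar)(yi-ybar)) / sum((xi-xbar)^2)
n = 5, xbar = 37/5 = 7.4, ybar = 40/5 = 8
Sxy = sum((xi-xbar)(yi-ybar)) = 32
Sxx = sum((xi-xbar)^2) = 145.2
b = Sxy / Sxx = 80/363 ≈ 0.220386
a = 8 - 0.220386 * 7.4 = 2312/363 ≈ 6.369146

6.3691


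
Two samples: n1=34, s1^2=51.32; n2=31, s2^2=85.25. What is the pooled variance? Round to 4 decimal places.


sp^2 = ((n1-1)*s1^2 + (n2-1)*s2^2)/(n1+n2-2)
(n1-1)*s1^2 = 33 * 51.32 = 1693.56
(n2-1)*s2^2 = 30 * 85.25 = 2557.5
numerator = 1693.56 + 2557.5 = 4251.06
n1+n2-2 = 63
sp^2 = 4251.06 / 63 = 23617/350 ≈ 67.477143

67.4771


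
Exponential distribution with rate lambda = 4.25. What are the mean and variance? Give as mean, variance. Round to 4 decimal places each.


mean = 1/lam, var = 1/lam^2
mean = 1 / 4.25 = 4/17 ≈ 0.235294
lam^2 = 4.25^2 = 18.0625
var = 1 / 18.0625 = 16/289 ≈ 0.055363

0.2353, 0.0554


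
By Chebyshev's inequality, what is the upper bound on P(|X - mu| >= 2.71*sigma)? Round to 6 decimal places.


P <= 1/k^2
k^2 = 2.71^2 = 7.3441
1/k^2 = 1 / 7.3441 ≈ 0.13616372

0.136164


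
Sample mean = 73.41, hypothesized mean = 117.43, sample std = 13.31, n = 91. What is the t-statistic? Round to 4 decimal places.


t = (xbar - mu0) / (s/sqrt(n))
xbar - mu0 = 73.41 - 117.43 = -44.02
sqrt(91) ≈ 9.53939201
s/sqrt(n) = 13.31 / 9.53939201 ≈ 1.39526712
t = -44.02 / 1.39526712 ≈ -31.549514

-31.5495


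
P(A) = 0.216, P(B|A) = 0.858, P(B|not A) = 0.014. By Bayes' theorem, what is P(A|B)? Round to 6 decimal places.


P(A|B) = P(B|A)*P(A) / P(B), P(B) = P(B|A)*P(A) + P(B|not A)*P(not A)
P(B|A)*P(A) = 0.858 * 0.216 = 0.185328
P(B|not A)*P(not A) = 0.014 * 0.784 = 0.010976
P(B) = 0.185328 + 0.010976 = 0.196304
P(A|B) = 0.185328 / 0.196304 ≈ 0.94408672

0.944087


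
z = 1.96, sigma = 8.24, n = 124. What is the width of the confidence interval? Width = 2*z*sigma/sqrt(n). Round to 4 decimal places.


width = 2*z*sigma/sqrt(n)
2*z*sigma = 2 * 1.96 * 8.24 = 32.3008
sqrt(124) ≈ 11.135529
width = 32.3008 / 11.135529 ≈ 2.900697

2.9007


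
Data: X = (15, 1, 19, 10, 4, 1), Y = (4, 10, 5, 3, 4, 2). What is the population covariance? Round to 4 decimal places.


Cov = (1/n)*sum((xi-xbar)(yi-ybar))
n = 6, xbar = 50/6 = 25/3 ≈ 8.333333, ybar = 28/6 = 14/3 ≈ 4.666667
sum((xi-xbar)(yi-ybar)) = -61/3 ≈ -20.333333
Cov = -20.333333 / 6 = -61/18 ≈ -3.388889

-3.3889


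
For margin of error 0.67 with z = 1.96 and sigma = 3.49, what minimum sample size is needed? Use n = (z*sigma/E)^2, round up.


z*sigma/E = 1.96 * 3.49 / 0.67 = 17101/1675 ≈ 10.209552
(z*sigma/E)^2 ≈ 104.234957
round up: n = 105

105


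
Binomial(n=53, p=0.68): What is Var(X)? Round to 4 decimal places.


Var = n*p*(1-p) = 53 * 0.68 * 0.32 = 11.5328

11.5328


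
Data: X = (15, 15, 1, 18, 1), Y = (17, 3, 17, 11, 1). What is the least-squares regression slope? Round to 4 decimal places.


b = sum((xi-xbar)(yi-ybar)) / sum((xi-xbar)^2)
n = 5, xbar = 50/5 = 10, ybar = 49/5 = 9.8
Sxy = sum((xi-xbar)(yi-ybar)) = 26
Sxx = sum((xi-xbar)^2) = 276
b = Sxy / Sxx = 13/138 ≈ 0.094203

0.0942


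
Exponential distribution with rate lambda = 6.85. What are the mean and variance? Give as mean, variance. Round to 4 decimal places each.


mean = 1/lam, var = 1/lam^2
mean = 1 / 6.85 = 20/137 ≈ 0.145985
lam^2 = 6.85^2 = 46.9225
var = 1 / 46.9225 ≈ 0.021312

0.1460, 0.0213


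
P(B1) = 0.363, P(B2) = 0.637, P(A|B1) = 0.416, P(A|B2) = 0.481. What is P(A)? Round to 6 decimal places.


P(A) = P(A|B1)*P(B1) + P(A|B2)*P(B2)
P(A|B1)*P(B1) = 0.416 * 0.363 = 0.151008
P(A|B2)*P(B2) = 0.481 * 0.637 = 0.306397
P(A) = 0.151008 + 0.306397 = 0.457405

0.457405


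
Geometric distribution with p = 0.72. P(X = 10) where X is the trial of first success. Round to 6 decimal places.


P = (1-p)^(k-1) * p
(1-p)^(k-1) = 0.28^9 ≈ 0.00001057846
P = 0.00001057846 * 0.72 ≈ 0.000007616488

0.000008


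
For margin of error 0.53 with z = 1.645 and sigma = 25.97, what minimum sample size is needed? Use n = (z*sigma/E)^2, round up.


z*sigma/E = 1.645 * 25.97 / 0.53 = 80.605
(z*sigma/E)^2 = 6497.166025
round up: n = 6498

6498


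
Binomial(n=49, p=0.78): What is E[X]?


E[X] = n*p = 49 * 0.78 = 38.22

38.22


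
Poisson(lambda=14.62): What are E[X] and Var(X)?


E[X] = Var(X) = lambda = 14.62

14.62, 14.62


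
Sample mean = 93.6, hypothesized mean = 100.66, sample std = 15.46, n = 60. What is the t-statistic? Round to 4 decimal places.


t = (xbar - mu0) / (s/sqrt(n))
xbar - mu0 = 93.6 - 100.66 = -7.06
sqrt(60) ≈ 7.74596669
s/sqrt(n) = 15.46 / 7.74596669 ≈ 1.99587742
t = -7.06 / 1.99587742 ≈ -3.537291

-3.5373


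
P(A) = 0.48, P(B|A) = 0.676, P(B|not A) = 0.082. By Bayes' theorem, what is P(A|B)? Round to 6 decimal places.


P(A|B) = P(B|A)*P(A) / P(B), P(B) = P(B|A)*P(A) + P(B|not A)*P(not A)
P(B|A)*P(A) = 0.676 * 0.48 = 0.32448
P(B|not A)*P(not A) = 0.082 * 0.52 = 0.04264
P(B) = 0.32448 + 0.04264 = 0.36712
P(A|B) = 0.32448 / 0.36712 = 312/353 ≈ 0.88385269

0.883853


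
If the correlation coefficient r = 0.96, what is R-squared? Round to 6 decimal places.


R^2 = r^2 = (0.96)^2 = 0.9216

0.921600


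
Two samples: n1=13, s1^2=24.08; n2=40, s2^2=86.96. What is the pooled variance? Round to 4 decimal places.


sp^2 = ((n1-1)*s1^2 + (n2-1)*s2^2)/(n1+n2-2)
(n1-1)*s1^2 = 12 * 24.08 = 288.96
(n2-1)*s2^2 = 39 * 86.96 = 3391.44
numerator = 288.96 + 3391.44 = 3680.4
n1+n2-2 = 51
sp^2 = 3680.4 / 51 = 6134/85 ≈ 72.164706

72.1647


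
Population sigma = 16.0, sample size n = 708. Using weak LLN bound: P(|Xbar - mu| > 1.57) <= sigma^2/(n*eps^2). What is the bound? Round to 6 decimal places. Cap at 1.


bound = min(1, sigma^2/(n*eps^2))
sigma^2 = 16.0^2 = 256
n*eps^2 = 708 * 1.57^2 = 708 * 2.4649 = 1745.1492
sigma^2/(n*eps^2) = 256 / 1745.1492 ≈ 0.14669233

0.146692


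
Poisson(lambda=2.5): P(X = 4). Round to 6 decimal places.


P = e^(-lam) * lam^k / k!
e^(-2.5) ≈ 0.08208500
lam^k = 2.5^4 = 39.0625
k! = 4! = 24
P = 0.08208500 * 39.0625 / 24 ≈ 0.133602

0.133602


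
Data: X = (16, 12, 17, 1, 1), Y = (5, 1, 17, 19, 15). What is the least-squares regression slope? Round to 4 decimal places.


b = sum((xi-xbar)(yi-ybar)) / sum((xi-xbar)^2)
n = 5, xbar = 47/5 = 9.4, ybar = 57/5 = 11.4
Sxy = sum((xi-xbar)(yi-ybar)) = -120.8
Sxx = sum((xi-xbar)^2) = 249.2
b = Sxy / Sxx = -302/623 ≈ -0.484751

-0.4848


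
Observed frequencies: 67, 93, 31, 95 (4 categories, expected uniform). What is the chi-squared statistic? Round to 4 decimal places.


chi2 = sum((O-E)^2/E), E = total/4
total = 286, E = 286/4 = 71.5
(67 - 71.5)^2 / 71.5 = 20.25 / 71.5 = 81/286 ≈ 0.283217
(93 - 71.5)^2 / 71.5 = 462.25 / 71.5 = 1849/286 ≈ 6.465035
(31 - 71.5)^2 / 71.5 = 1640.25 / 71.5 = 6561/286 ≈ 22.940559
(95 - 71.5)^2 / 71.5 = 552.25 / 71.5 = 2209/286 ≈ 7.723776
chi2 = 5350/143 ≈ 37.412587

37.4126


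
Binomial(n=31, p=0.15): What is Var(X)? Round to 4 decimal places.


Var = n*p*(1-p) = 31 * 0.15 * 0.85 = 3.9525

3.9525


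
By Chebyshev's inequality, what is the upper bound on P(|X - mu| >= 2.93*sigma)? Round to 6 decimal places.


P <= 1/k^2
k^2 = 2.93^2 = 8.5849
1/k^2 = 1 / 8.5849 ≈ 0.11648359

0.116484


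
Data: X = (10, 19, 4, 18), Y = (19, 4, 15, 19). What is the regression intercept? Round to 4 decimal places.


a = ybar - b*xbar, where b = sum((xi-xbar)(yi-ybar)) / sum((xi-xbar)^2)
n = 4, xbar = 51/4 = 12.75, ybar = 57/4 = 14.25
Sxy = sum((xi-xbar)(yi-ybar)) = -58.75
Sxx = sum((xi-xbar)^2) = 150.75
b = Sxy / Sxx = -235/603 ≈ -0.389718
a = 14.25 - (-0.389718) * 12.75 = 3863/201 ≈ 19.218905

19.2189


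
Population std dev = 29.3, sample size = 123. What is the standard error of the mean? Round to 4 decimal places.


SE = sigma / sqrt(n)
sqrt(123) ≈ 11.090537
SE = 29.3 / 11.090537 ≈ 2.641892

2.6419


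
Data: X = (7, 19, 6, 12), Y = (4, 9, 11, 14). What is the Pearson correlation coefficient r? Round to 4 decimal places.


r = sum((xi-xbar)(yi-ybar)) / sqrt(sum((xi-xbar)^2) * sum((yi-ybar)^2))
n = 4, xbar = 44/4 = 11, ybar = 38/4 = 9.5
Sxy = sum((xi-xbar)(yi-ybar)) = 15
Sxx = sum((xi-xbar)^2) = 106
Syy = sum((yi-ybar)^2) = 53
sqrt(Sxx*Syy) ≈ 74.953319
r = Sxy / sqrt(Sxx*Syy) = 15 / 74.953319 ≈ 0.200125

0.2001


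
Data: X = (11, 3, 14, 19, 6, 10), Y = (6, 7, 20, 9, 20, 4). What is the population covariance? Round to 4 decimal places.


Cov = (1/n)*sum((xi-xbar)(yi-ybar))
n = 6, xbar = 63/6 = 10.5, ybar = 66/6 = 11
sum((xi-xbar)(yi-ybar)) = 5
Cov = 5 / 6 = 5/6 ≈ 0.833333

0.8333


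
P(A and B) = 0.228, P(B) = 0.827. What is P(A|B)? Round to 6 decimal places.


P(A|B) = P(A and B) / P(B) = 0.228 / 0.827 = 228/827 ≈ 0.27569528

0.275695


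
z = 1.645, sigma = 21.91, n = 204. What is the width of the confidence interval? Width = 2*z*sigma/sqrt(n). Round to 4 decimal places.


width = 2*z*sigma/sqrt(n)
2*z*sigma = 2 * 1.645 * 21.91 = 72.0839
sqrt(204) ≈ 14.282857
width = 72.0839 / 14.282857 ≈ 5.046882

5.0469


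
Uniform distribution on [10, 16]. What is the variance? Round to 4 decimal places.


Var = (b-a)^2 / 12
(b-a)^2 = (16 - 10)^2 = 36
Var = 36/12 = 3

3.0000


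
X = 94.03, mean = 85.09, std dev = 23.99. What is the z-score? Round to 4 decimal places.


z = (X - mu) / sigma
X - mu = 94.03 - 85.09 = 8.94
z = 8.94 / 23.99 = 894/2399 ≈ 0.372655

0.3727


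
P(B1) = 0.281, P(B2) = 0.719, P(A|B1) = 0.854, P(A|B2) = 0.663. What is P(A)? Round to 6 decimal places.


P(A) = P(A|B1)*P(B1) + P(A|B2)*P(B2)
P(A|B1)*P(B1) = 0.854 * 0.281 = 0.239974
P(A|B2)*P(B2) = 0.663 * 0.719 = 0.476697
P(A) = 0.239974 + 0.476697 = 0.716671

0.716671


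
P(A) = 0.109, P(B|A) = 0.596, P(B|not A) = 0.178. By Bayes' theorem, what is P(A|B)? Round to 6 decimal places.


P(A|B) = P(B|A)*P(A) / P(B), P(B) = P(B|A)*P(A) + P(B|not A)*P(not A)
P(B|A)*P(A) = 0.596 * 0.109 = 0.064964
P(B|not A)*P(not A) = 0.178 * 0.891 = 0.158598
P(B) = 0.064964 + 0.158598 = 0.223562
P(A|B) = 0.064964 / 0.223562 ≈ 0.29058606

0.290586


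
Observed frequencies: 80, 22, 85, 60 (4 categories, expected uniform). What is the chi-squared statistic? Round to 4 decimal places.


chi2 = sum((O-E)^2/E), E = total/4
total = 247, E = 247/4 = 61.75
(80 - 61.75)^2 / 61.75 = 333.0625 / 61.75 = 5329/988 ≈ 5.393725
(22 - 61.75)^2 / 61.75 = 1580.0625 / 61.75 = 25281/988 ≈ 25.588057
(85 - 61.75)^2 / 61.75 = 540.5625 / 61.75 = 8649/988 ≈ 8.754049
(60 - 61.75)^2 / 61.75 = 3.0625 / 61.75 = 49/988 ≈ 0.049595
chi2 = 9827/247 ≈ 39.785425

39.7854


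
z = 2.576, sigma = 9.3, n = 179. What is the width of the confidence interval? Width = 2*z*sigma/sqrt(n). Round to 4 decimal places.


width = 2*z*sigma/sqrt(n)
2*z*sigma = 2 * 2.576 * 9.3 = 47.9136
sqrt(179) ≈ 13.379088
width = 47.9136 / 13.379088 ≈ 3.581231

3.5812


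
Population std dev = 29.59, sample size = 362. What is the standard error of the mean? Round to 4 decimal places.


SE = sigma / sqrt(n)
sqrt(362) ≈ 19.026298
SE = 29.59 / 19.026298 ≈ 1.555216

1.5552


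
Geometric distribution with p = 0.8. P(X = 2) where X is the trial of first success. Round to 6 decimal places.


P = (1-p)^(k-1) * p
(1-p)^(k-1) = 0.2^1 = 0.2
P = 0.2 * 0.8 = 0.16

0.160000


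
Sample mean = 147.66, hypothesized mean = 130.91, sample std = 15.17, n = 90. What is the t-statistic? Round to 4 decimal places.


t = (xbar - mu0) / (s/sqrt(n))
xbar - mu0 = 147.66 - 130.91 = 16.75
sqrt(90) ≈ 9.48683298
s/sqrt(n) = 15.17 / 9.48683298 ≈ 1.59905840
t = 16.75 / 1.59905840 ≈ 10.474914

10.4749


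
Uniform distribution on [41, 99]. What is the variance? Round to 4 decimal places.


Var = (b-a)^2 / 12
(b-a)^2 = (99 - 41)^2 = 3364
Var = 3364/12 ≈ 280.333333

280.3333


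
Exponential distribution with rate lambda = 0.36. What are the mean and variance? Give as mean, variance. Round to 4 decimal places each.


mean = 1/lam, var = 1/lam^2
mean = 1 / 0.36 = 25/9 ≈ 2.777778
lam^2 = 0.36^2 = 0.1296
var = 1 / 0.1296 = 625/81 ≈ 7.716049

2.7778, 7.7160


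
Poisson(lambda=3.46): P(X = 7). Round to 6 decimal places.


P = e^(-lam) * lam^k / k!
e^(-3.46) ≈ 0.03142976
lam^k = 3.46^7 ≈ 5936.530338
k! = 7! = 5040
P = 0.03142976 * 5936.530338 / 5040 ≈ 0.037021

0.037021


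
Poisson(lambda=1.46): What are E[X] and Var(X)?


E[X] = Var(X) = lambda = 1.46

1.46, 1.46


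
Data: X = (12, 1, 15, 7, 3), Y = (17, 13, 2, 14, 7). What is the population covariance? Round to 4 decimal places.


Cov = (1/n)*sum((xi-xbar)(yi-ybar))
n = 5, xbar = 38/5 = 7.6, ybar = 53/5 = 10.6
sum((xi-xbar)(yi-ybar)) = -36.8
Cov = -36.8 / 5 = -7.36

-7.3600


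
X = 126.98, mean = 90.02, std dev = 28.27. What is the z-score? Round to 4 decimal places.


z = (X - mu) / sigma
X - mu = 126.98 - 90.02 = 36.96
z = 36.96 / 28.27 = 336/257 ≈ 1.307393

1.3074


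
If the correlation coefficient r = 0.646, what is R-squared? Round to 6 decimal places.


R^2 = r^2 = (0.646)^2 = 0.417316

0.417316


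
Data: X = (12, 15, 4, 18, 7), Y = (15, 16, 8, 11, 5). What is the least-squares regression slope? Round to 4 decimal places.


b = sum((xi-xbar)(yi-ybar)) / sum((xi-xbar)^2)
n = 5, xbar = 56/5 = 11.2, ybar = 55/5 = 11
Sxy = sum((xi-xbar)(yi-ybar)) = 69
Sxx = sum((xi-xbar)^2) = 130.8
b = Sxy / Sxx = 115/218 ≈ 0.527523

0.5275


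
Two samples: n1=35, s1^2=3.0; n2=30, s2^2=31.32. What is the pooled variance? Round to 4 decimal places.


sp^2 = ((n1-1)*s1^2 + (n2-1)*s2^2)/(n1+n2-2)
(n1-1)*s1^2 = 34 * 3.0 = 102
(n2-1)*s2^2 = 29 * 31.32 = 908.28
numerator = 102 + 908.28 = 1010.28
n1+n2-2 = 63
sp^2 = 1010.28 / 63 = 8419/525 ≈ 16.036190

16.0362


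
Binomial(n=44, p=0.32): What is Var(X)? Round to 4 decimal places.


Var = n*p*(1-p) = 44 * 0.32 * 0.68 = 9.5744

9.5744


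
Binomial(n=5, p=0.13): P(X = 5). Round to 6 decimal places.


P = C(n,k) * p^k * (1-p)^(n-k)
C(5,5) = 1
p^k = 0.13^5 = 0.0000371293
(1-p)^(n-k) = 0.87^0 = 1
P = 1 * 0.0000371293 * 1 ≈ 0.000037

0.000037


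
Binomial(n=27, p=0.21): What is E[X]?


E[X] = n*p = 27 * 0.21 = 5.67

5.67


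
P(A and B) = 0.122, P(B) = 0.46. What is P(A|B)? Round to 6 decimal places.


P(A|B) = P(A and B) / P(B) = 0.122 / 0.46 = 61/230 ≈ 0.26521739

0.265217


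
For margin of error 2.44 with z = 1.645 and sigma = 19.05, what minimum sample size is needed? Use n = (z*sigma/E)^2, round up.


z*sigma/E = 1.645 * 19.05 / 2.44 = 125349/9760 ≈ 12.843135
(z*sigma/E)^2 ≈ 164.946123
round up: n = 165

165


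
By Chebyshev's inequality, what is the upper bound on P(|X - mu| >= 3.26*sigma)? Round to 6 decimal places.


P <= 1/k^2
k^2 = 3.26^2 = 10.6276
1/k^2 = 1 / 10.6276 ≈ 0.09409462

0.094095


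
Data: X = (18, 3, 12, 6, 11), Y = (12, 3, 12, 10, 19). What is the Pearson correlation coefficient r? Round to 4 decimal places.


r = sum((xi-xbar)(yi-ybar)) / sqrt(sum((xi-xbar)^2) * sum((yi-ybar)^2))
n = 5, xbar = 50/5 = 10, ybar = 56/5 = 11.2
Sxy = sum((xi-xbar)(yi-ybar)) = 78
Sxx = sum((xi-xbar)^2) = 134
Syy = sum((yi-ybar)^2) = 130.8
sqrt(Sxx*Syy) ≈ 132.390332
r = Sxy / sqrt(Sxx*Syy) = 78 / 132.390332 ≈ 0.589167

0.5892


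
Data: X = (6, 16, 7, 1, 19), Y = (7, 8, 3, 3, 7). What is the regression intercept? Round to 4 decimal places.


a = ybar - b*xbar, where b = sum((xi-xbar)(yi-ybar)) / sum((xi-xbar)^2)
n = 5, xbar = 49/5 = 9.8, ybar = 28/5 = 5.6
Sxy = sum((xi-xbar)(yi-ybar)) = 52.6
Sxx = sum((xi-xbar)^2) = 222.8
b = Sxy / Sxx = 263/1114 ≈ 0.236086
a = 5.6 - 0.236086 * 9.8 = 3661/1114 ≈ 3.286355

3.2864


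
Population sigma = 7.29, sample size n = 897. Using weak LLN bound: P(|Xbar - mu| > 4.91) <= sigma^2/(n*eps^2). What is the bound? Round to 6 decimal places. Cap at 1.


bound = min(1, sigma^2/(n*eps^2))
sigma^2 = 7.29^2 = 53.1441
n*eps^2 = 897 * 4.91^2 = 897 * 24.1081 = 21624.9657
sigma^2/(n*eps^2) = 53.1441 / 21624.9657 ≈ 0.00245753

0.002458


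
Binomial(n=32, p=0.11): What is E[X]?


E[X] = n*p = 32 * 0.11 = 3.52

3.52


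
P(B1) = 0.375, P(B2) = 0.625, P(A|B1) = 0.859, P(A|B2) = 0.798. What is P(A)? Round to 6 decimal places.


P(A) = P(A|B1)*P(B1) + P(A|B2)*P(B2)
P(A|B1)*P(B1) = 0.859 * 0.375 = 0.322125
P(A|B2)*P(B2) = 0.798 * 0.625 = 0.49875
P(A) = 0.322125 + 0.49875 = 0.820875

0.820875


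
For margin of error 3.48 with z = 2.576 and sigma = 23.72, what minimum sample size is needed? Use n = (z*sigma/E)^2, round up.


z*sigma/E = 2.576 * 23.72 / 3.48 ≈ 17.558253
(z*sigma/E)^2 ≈ 308.292244
round up: n = 309

309


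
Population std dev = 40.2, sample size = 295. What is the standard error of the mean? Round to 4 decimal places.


SE = sigma / sqrt(n)
sqrt(295) ≈ 17.175564
SE = 40.2 / 17.175564 ≈ 2.340534

2.3405


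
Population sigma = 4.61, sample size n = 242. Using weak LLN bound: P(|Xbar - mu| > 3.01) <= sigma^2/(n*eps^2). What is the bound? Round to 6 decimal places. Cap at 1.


bound = min(1, sigma^2/(n*eps^2))
sigma^2 = 4.61^2 = 21.2521
n*eps^2 = 242 * 3.01^2 = 242 * 9.0601 = 2192.5442
sigma^2/(n*eps^2) = 21.2521 / 2192.5442 ≈ 0.00969289

0.009693


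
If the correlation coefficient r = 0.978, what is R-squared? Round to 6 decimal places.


R^2 = r^2 = (0.978)^2 = 0.956484

0.956484


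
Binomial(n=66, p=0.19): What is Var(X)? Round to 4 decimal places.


Var = n*p*(1-p) = 66 * 0.19 * 0.81 = 10.1574

10.1574


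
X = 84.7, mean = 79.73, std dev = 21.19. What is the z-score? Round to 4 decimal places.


z = (X - mu) / sigma
X - mu = 84.7 - 79.73 = 4.97
z = 4.97 / 21.19 = 497/2119 ≈ 0.234545

0.2345


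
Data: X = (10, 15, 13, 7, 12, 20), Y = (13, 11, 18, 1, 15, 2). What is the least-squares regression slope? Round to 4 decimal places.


b = sum((xi-xbar)(yi-ybar)) / sum((xi-xbar)^2)
n = 6, xbar = 77/6 ≈ 12.833333, ybar = 60/6 = 10
Sxy = sum((xi-xbar)(yi-ybar)) = -14
Sxx = sum((xi-xbar)^2) = 593/6 ≈ 98.833333
b = Sxy / Sxx = -84/593 ≈ -0.141653

-0.1417


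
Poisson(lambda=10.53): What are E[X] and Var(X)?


E[X] = Var(X) = lambda = 10.53

10.53, 10.53


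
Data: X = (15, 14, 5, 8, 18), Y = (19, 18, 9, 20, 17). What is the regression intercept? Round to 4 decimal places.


a = ybar - b*xbar, where b = sum((xi-xbar)(yi-ybar)) / sum((xi-xbar)^2)
n = 5, xbar = 60/5 = 12, ybar = 83/5 = 16.6
Sxy = sum((xi-xbar)(yi-ybar)) = 52
Sxx = sum((xi-xbar)^2) = 114
b = Sxy / Sxx = 26/57 ≈ 0.456140
a = 16.6 - 0.456140 * 12 = 1057/95 ≈ 11.126316

11.1263


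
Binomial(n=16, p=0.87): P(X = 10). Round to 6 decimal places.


P = C(n,k) * p^k * (1-p)^(n-k)
C(16,10) = 8008
p^k = 0.87^10 ≈ 0.2484234
(1-p)^(n-k) = 0.13^6 = 0.000004826809
P = 8008 * 0.2484234 * 0.000004826809 ≈ 0.009602

0.009602


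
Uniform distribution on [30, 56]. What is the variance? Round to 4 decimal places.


Var = (b-a)^2 / 12
(b-a)^2 = (56 - 30)^2 = 676
Var = 676/12 ≈ 56.333333

56.3333


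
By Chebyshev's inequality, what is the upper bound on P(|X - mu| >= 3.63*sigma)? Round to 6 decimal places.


P <= 1/k^2
k^2 = 3.63^2 = 13.1769
1/k^2 = 1 / 13.1769 ≈ 0.07589038

0.075890


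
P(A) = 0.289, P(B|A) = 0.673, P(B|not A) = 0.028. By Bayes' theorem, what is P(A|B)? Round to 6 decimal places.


P(A|B) = P(B|A)*P(A) / P(B), P(B) = P(B|A)*P(A) + P(B|not A)*P(not A)
P(B|A)*P(A) = 0.673 * 0.289 = 0.194497
P(B|not A)*P(not A) = 0.028 * 0.711 = 0.019908
P(B) = 0.194497 + 0.019908 = 0.214405
P(A|B) = 0.194497 / 0.214405 ≈ 0.90714769

0.907148


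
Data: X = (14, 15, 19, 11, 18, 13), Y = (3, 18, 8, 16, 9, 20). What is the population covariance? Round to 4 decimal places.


Cov = (1/n)*sum((xi-xbar)(yi-ybar))
n = 6, xbar = 90/6 = 15, ybar = 74/6 = 37/3 ≈ 12.333333
sum((xi-xbar)(yi-ybar)) = -48
Cov = -48 / 6 = -8

-8.0000


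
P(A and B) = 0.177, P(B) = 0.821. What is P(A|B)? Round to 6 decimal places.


P(A|B) = P(A and B) / P(B) = 0.177 / 0.821 = 177/821 ≈ 0.21559074

0.215591


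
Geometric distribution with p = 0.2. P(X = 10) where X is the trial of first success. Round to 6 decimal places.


P = (1-p)^(k-1) * p
(1-p)^(k-1) = 0.8^9 ≈ 0.1342177
P = 0.1342177 * 0.2 ≈ 0.02684355

0.026844


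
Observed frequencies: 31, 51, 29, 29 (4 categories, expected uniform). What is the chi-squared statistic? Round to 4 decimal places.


chi2 = sum((O-E)^2/E), E = total/4
total = 140, E = 140/4 = 35
(31 - 35)^2 / 35 = 16 / 35 = 16/35 ≈ 0.457143
(51 - 35)^2 / 35 = 256 / 35 = 256/35 ≈ 7.314286
(29 - 35)^2 / 35 = 36 / 35 = 36/35 ≈ 1.028571
(29 - 35)^2 / 35 = 36 / 35 = 36/35 ≈ 1.028571
chi2 = 344/35 ≈ 9.828571

9.8286


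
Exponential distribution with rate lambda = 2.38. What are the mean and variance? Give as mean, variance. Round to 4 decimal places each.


mean = 1/lam, var = 1/lam^2
mean = 1 / 2.38 = 50/119 ≈ 0.420168
lam^2 = 2.38^2 = 5.6644
var = 1 / 5.6644 ≈ 0.176541

0.4202, 0.1765


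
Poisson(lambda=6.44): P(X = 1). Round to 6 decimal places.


P = e^(-lam) * lam^k / k!
e^(-6.44) ≈ 0.001596407
lam^k = 6.44^1 = 6.44
k! = 1! = 1
P = 0.001596407 * 6.44 / 1 ≈ 0.010281

0.010281


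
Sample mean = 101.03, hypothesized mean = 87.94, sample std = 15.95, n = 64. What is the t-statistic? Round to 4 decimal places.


t = (xbar - mu0) / (s/sqrt(n))
xbar - mu0 = 101.03 - 87.94 = 13.09
sqrt(64) = 8
s/sqrt(n) = 15.95 / 8 = 1.99375
t = 13.09 / 1.99375 = 952/145 ≈ 6.565517

6.5655


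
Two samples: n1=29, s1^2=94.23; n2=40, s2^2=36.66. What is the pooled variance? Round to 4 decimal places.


sp^2 = ((n1-1)*s1^2 + (n2-1)*s2^2)/(n1+n2-2)
(n1-1)*s1^2 = 28 * 94.23 = 2638.44
(n2-1)*s2^2 = 39 * 36.66 = 1429.74
numerator = 2638.44 + 1429.74 = 4068.18
n1+n2-2 = 67
sp^2 = 4068.18 / 67 = 203409/3350 ≈ 60.719104

60.7191


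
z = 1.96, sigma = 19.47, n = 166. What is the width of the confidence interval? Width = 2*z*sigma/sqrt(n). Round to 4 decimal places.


width = 2*z*sigma/sqrt(n)
2*z*sigma = 2 * 1.96 * 19.47 = 76.3224
sqrt(166) ≈ 12.884099
width = 76.3224 / 12.884099 ≈ 5.923767

5.9238


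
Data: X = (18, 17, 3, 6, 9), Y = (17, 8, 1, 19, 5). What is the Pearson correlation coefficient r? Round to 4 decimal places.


r = sum((xi-xbar)(yi-ybar)) / sqrt(sum((xi-xbar)^2) * sum((yi-ybar)^2))
n = 5, xbar = 53/5 = 10.6, ybar = 50/5 = 10
Sxy = sum((xi-xbar)(yi-ybar)) = 74
Sxx = sum((xi-xbar)^2) = 177.2
Syy = sum((yi-ybar)^2) = 240
sqrt(Sxx*Syy) ≈ 206.223180
r = Sxy / sqrt(Sxx*Syy) = 74 / 206.223180 ≈ 0.358835

0.3588


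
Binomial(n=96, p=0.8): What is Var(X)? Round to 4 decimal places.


Var = n*p*(1-p) = 96 * 0.8 * 0.2 = 15.36

15.3600


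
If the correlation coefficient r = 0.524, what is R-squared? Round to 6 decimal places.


R^2 = r^2 = (0.524)^2 = 0.274576

0.274576


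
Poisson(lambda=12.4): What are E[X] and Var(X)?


E[X] = Var(X) = lambda = 12.4

12.4, 12.4


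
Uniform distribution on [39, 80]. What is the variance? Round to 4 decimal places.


Var = (b-a)^2 / 12
(b-a)^2 = (80 - 39)^2 = 1681
Var = 1681/12 ≈ 140.083333

140.0833


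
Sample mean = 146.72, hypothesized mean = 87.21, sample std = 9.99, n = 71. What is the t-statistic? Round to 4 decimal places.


t = (xbar - mu0) / (s/sqrt(n))
xbar - mu0 = 146.72 - 87.21 = 59.51
sqrt(71) ≈ 8.42614977
s/sqrt(n) = 9.99 / 8.42614977 ≈ 1.18559488
t = 59.51 / 1.18559488 ≈ 50.194212

50.1942


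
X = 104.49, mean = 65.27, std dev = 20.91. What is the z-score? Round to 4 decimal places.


z = (X - mu) / sigma
X - mu = 104.49 - 65.27 = 39.22
z = 39.22 / 20.91 = 3922/2091 ≈ 1.875658

1.8757


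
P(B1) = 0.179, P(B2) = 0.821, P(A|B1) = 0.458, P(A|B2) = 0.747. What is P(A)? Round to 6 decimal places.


P(A) = P(A|B1)*P(B1) + P(A|B2)*P(B2)
P(A|B1)*P(B1) = 0.458 * 0.179 = 0.081982
P(A|B2)*P(B2) = 0.747 * 0.821 = 0.613287
P(A) = 0.081982 + 0.613287 = 0.695269

0.695269


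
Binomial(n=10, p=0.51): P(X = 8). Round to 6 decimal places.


P = C(n,k) * p^k * (1-p)^(n-k)
C(10,8) = 45
p^k = 0.51^8 ≈ 0.004576794
(1-p)^(n-k) = 0.49^2 = 0.2401
P = 45 * 0.004576794 * 0.2401 ≈ 0.049450

0.049450


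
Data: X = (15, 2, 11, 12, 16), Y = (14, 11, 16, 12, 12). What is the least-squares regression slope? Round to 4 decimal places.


b = sum((xi-xbar)(yi-ybar)) / sum((xi-xbar)^2)
n = 5, xbar = 56/5 = 11.2, ybar = 65/5 = 13
Sxy = sum((xi-xbar)(yi-ybar)) = 16
Sxx = sum((xi-xbar)^2) = 122.8
b = Sxy / Sxx = 40/307 ≈ 0.130293

0.1303


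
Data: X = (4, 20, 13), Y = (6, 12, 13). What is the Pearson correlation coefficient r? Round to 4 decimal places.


r = sum((xi-xbar)(yi-ybar)) / sqrt(sum((xi-xbar)^2) * sum((yi-ybar)^2))
n = 3, xbar = 37/3 ≈ 12.333333, ybar = 31/3 ≈ 10.333333
Sxy = sum((xi-xbar)(yi-ybar)) = 152/3 ≈ 50.666667
Sxx = sum((xi-xbar)^2) = 386/3 ≈ 128.666667
Syy = sum((yi-ybar)^2) = 86/3 ≈ 28.666667
sqrt(Sxx*Syy) ≈ 60.732565
r = Sxy / sqrt(Sxx*Syy) = 50.666667 / 60.732565 ≈ 0.834259

0.8343


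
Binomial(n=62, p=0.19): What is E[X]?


E[X] = n*p = 62 * 0.19 = 11.78

11.78


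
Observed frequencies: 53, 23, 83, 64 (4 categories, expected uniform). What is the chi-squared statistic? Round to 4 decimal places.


chi2 = sum((O-E)^2/E), E = total/4
total = 223, E = 223/4 = 55.75
(53 - 55.75)^2 / 55.75 = 7.5625 / 55.75 = 121/892 ≈ 0.135650
(23 - 55.75)^2 / 55.75 = 1072.5625 / 55.75 = 17161/892 ≈ 19.238789
(83 - 55.75)^2 / 55.75 = 742.5625 / 55.75 = 11881/892 ≈ 13.319507
(64 - 55.75)^2 / 55.75 = 68.0625 / 55.75 = 1089/892 ≈ 1.220852
chi2 = 7563/223 ≈ 33.914798

33.9148


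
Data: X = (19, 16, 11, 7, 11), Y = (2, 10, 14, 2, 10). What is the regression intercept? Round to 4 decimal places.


a = ybar - b*xbar, where b = sum((xi-xbar)(yi-ybar)) / sum((xi-xbar)^2)
n = 5, xbar = 64/5 = 12.8, ybar = 38/5 = 7.6
Sxy = sum((xi-xbar)(yi-ybar)) = -10.4
Sxx = sum((xi-xbar)^2) = 88.8
b = Sxy / Sxx = -13/111 ≈ -0.117117
a = 7.6 - (-0.117117) * 12.8 = 1010/111 ≈ 9.099099

9.0991


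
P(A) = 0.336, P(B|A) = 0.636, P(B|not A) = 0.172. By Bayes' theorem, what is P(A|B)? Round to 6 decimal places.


P(A|B) = P(B|A)*P(A) / P(B), P(B) = P(B|A)*P(A) + P(B|not A)*P(not A)
P(B|A)*P(A) = 0.636 * 0.336 = 0.213696
P(B|not A)*P(not A) = 0.172 * 0.664 = 0.114208
P(B) = 0.213696 + 0.114208 = 0.327904
P(A|B) = 0.213696 / 0.327904 ≈ 0.65170294

0.651703


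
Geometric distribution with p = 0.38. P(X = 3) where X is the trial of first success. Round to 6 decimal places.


P = (1-p)^(k-1) * p
(1-p)^(k-1) = 0.62^2 = 0.3844
P = 0.3844 * 0.38 = 0.146072

0.146072


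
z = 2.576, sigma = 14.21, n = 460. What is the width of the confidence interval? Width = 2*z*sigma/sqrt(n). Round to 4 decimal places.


width = 2*z*sigma/sqrt(n)
2*z*sigma = 2 * 2.576 * 14.21 = 73.20992
sqrt(460) ≈ 21.447611
width = 73.20992 / 21.447611 ≈ 3.413430

3.4134


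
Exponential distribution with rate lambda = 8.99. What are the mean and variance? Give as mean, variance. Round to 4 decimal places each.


mean = 1/lam, var = 1/lam^2
mean = 1 / 8.99 = 100/899 ≈ 0.111235
lam^2 = 8.99^2 = 80.8201
var = 1 / 80.8201 ≈ 0.012373

0.1112, 0.0124


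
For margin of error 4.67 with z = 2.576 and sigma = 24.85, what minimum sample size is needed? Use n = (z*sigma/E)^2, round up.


z*sigma/E = 2.576 * 24.85 / 4.67 ≈ 13.707409
(z*sigma/E)^2 ≈ 187.893061
round up: n = 188

188


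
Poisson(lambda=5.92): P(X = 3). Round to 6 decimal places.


P = e^(-lam) * lam^k / k!
e^(-5.92) ≈ 0.002685200
lam^k = 5.92^3 = 207.474688
k! = 3! = 6
P = 0.002685200 * 207.474688 / 6 ≈ 0.092852

0.092852


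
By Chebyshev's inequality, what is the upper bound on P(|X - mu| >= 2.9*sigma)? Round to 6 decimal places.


P <= 1/k^2
k^2 = 2.9^2 = 8.41
1/k^2 = 1 / 8.41 = 100/841 ≈ 0.11890606

0.118906


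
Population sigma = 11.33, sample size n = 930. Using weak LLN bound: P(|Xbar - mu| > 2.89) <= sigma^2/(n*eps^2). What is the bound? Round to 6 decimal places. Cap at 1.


bound = min(1, sigma^2/(n*eps^2))
sigma^2 = 11.33^2 = 128.3689
n*eps^2 = 930 * 2.89^2 = 930 * 8.3521 = 7767.453
sigma^2/(n*eps^2) = 128.3689 / 7767.453 ≈ 0.01652651

0.016527


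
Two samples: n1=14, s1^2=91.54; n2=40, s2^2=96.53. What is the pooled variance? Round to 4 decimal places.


sp^2 = ((n1-1)*s1^2 + (n2-1)*s2^2)/(n1+n2-2)
(n1-1)*s1^2 = 13 * 91.54 = 1190.02
(n2-1)*s2^2 = 39 * 96.53 = 3764.67
numerator = 1190.02 + 3764.67 = 4954.69
n1+n2-2 = 52
sp^2 = 4954.69 / 52 = 95.2825

95.2825


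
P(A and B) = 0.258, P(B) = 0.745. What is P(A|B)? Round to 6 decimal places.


P(A|B) = P(A and B) / P(B) = 0.258 / 0.745 = 258/745 ≈ 0.34630872

0.346309


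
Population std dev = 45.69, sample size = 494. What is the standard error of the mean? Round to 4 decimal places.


SE = sigma / sqrt(n)
sqrt(494) ≈ 22.226111
SE = 45.69 / 22.226111 ≈ 2.055690

2.0557


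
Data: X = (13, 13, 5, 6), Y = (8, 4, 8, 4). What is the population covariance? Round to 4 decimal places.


Cov = (1/n)*sum((xi-xbar)(yi-ybar))
n = 4, xbar = 37/4 = 9.25, ybar = 24/4 = 6
sum((xi-xbar)(yi-ybar)) = -2
Cov = -2 / 4 = -0.5

-0.5000


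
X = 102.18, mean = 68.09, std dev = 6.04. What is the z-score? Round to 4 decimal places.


z = (X - mu) / sigma
X - mu = 102.18 - 68.09 = 34.09
z = 34.09 / 6.04 = 3409/604 ≈ 5.644040

5.6440


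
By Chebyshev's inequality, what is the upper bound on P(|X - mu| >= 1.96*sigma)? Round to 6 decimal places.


P <= 1/k^2
k^2 = 1.96^2 = 3.8416
1/k^2 = 1 / 3.8416 = 625/2401 ≈ 0.26030820

0.260308


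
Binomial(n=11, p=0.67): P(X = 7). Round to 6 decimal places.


P = C(n,k) * p^k * (1-p)^(n-k)
C(11,7) = 330
p^k = 0.67^7 ≈ 0.06060712
(1-p)^(n-k) = 0.33^4 = 0.01185921
P = 330 * 0.06060712 * 0.01185921 ≈ 0.237188

0.237188


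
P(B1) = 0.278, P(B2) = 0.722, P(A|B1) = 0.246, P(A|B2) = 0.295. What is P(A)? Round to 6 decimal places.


P(A) = P(A|B1)*P(B1) + P(A|B2)*P(B2)
P(A|B1)*P(B1) = 0.246 * 0.278 = 0.068388
P(A|B2)*P(B2) = 0.295 * 0.722 = 0.21299
P(A) = 0.068388 + 0.21299 = 0.281378

0.281378


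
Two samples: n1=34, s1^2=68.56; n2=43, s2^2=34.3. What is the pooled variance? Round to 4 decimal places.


sp^2 = ((n1-1)*s1^2 + (n2-1)*s2^2)/(n1+n2-2)
(n1-1)*s1^2 = 33 * 68.56 = 2262.48
(n2-1)*s2^2 = 42 * 34.3 = 1440.6
numerator = 2262.48 + 1440.6 = 3703.08
n1+n2-2 = 75
sp^2 = 3703.08 / 75 = 49.3744

49.3744


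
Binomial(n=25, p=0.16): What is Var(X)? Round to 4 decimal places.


Var = n*p*(1-p) = 25 * 0.16 * 0.84 = 3.36

3.3600
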